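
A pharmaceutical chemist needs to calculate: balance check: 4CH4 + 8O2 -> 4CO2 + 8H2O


Equation: 4CH4 + 8O2 -> 4CO2 + 8H2O
Check atoms: C: 4=4, H: 16=16, O: 16=16
Balanced

Yes, balanced


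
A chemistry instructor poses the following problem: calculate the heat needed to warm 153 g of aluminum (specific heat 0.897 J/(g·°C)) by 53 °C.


q = mcΔT = 153 × 0.897 × 53
= 7273.77 J

7273.77 J


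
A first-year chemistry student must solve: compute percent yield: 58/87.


% yield = actual/theoretical × 100
= 58/87 × 100
= 66.67%

66.67%


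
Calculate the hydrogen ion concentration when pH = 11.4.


[H+] = 10^(-pH) = 10^(-11.4)
= 3.98×10^-12 M

3.98×10^-12 M


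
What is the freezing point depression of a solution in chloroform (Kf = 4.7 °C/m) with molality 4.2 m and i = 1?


ΔTf = Kf × m × i
= 4.7 × 4.2 × 1
= 19.74 °C

19.74 °C


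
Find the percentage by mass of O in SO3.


M(SO3) = 1×32.07 + 3×16.0 = 80.07 g/mol
Mass of O = 3 × 16.0 = 48.00 g/mol
% O = 48.00/80.07 × 100 = 59.95%

59.95%


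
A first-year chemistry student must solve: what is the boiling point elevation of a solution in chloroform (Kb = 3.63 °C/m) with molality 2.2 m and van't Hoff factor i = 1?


ΔTb = Kb × m × i
= 3.63 × 2.2 × 1
= 7.986 °C

7.986 °C


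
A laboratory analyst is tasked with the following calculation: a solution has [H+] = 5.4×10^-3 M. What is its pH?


pH = -log10([H+]) = -log10(5.4×10^-3)
= 3 - log10(5.4)
= 3 - 0.73
= 2.27

2.27


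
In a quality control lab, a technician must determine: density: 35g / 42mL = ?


ρ = mass/volume
= 35/42
= 0.833 g/mL

0.833 g/mL


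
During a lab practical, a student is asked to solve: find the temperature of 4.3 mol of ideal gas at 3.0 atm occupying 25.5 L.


PV = nRT  (R = 0.08206 L·atm/(mol·K))
T = PV/(nR) = 3.0×25.5/(4.3×0.08206)
= 76.50/0.352858
= 216.80 K

216.80 K


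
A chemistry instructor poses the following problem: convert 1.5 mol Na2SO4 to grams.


M(Na2SO4) = 142.05 g/mol
mass = n × M = 1.5 × 142.05 = 213.08 g

213.08 g


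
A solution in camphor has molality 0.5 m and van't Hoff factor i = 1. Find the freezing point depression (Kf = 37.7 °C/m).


ΔTf = Kf × m × i
= 37.7 × 0.5 × 1
= 18.85 °C

18.85 °C


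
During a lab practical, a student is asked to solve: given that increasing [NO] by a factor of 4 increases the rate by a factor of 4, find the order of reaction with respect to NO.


rate ∝ [NO]^n
4^n = 4 → n = 1
Order in NO: 1

1


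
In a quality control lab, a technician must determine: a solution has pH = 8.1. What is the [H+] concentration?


[H+] = 10^(-pH) = 10^(-8.1)
= 7.94×10^-9 M

7.94×10^-9 M


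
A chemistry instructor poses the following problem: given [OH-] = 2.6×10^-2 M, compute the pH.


pOH = -log10([OH-]) = -log10(2.6×10^-2)
= 2 - log10(2.6) = 1.59
pH = 14 - pOH = 14 - 1.59 = 12.41

12.41


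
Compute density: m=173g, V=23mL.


ρ = mass/volume
= 173/23
= 7.522 g/mL

7.522 g/mL


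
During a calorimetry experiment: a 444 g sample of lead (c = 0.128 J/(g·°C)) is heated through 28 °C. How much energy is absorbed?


q = mcΔT = 444 × 0.128 × 28
= 1591.30 J

1591.30 J


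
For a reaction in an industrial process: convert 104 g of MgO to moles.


M(MgO) = 40.31 g/mol
n = mass/M = 104/40.31 = 2.58 mol

2.58 mol


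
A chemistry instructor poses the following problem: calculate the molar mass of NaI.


M(NaI) = 1×22.99 + 1×126.9
= 22.99 + 126.9
= 149.89 g/mol

149.89 g/mol


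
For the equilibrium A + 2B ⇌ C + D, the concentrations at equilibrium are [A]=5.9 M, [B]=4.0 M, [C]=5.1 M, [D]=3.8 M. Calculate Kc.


Kc = [C][D]/([A][B]^2)
= (5.1^1 × 3.8^1)/(5.9^1 × 4.0^2)
= 19.38/94.4
= 0.2053

0.2053


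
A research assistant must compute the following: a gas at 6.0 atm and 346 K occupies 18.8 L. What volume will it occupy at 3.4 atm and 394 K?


P1V1/T1 = P2V2/T2
V2 = P1V1T2/(T1P2)
= 6.0×18.8×394/(346×3.4)
= 37.779 L

37.779 L


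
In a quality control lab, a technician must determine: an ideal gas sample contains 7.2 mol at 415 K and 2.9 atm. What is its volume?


PV = nRT  (R = 0.08206 L·atm/(mol·K))
V = nRT/P = 7.2×0.08206×415/2.9
= 84.55 L

84.55 L


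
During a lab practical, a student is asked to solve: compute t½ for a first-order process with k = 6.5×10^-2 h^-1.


t½ = ln2/k = 0.693147/(6.5×10^-2 h^-1)
= 10.66 h

10.66 h


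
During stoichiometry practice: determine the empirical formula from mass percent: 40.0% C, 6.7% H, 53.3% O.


Assume 100 g sample. Moles of each element:
  C: 40.0/12.01 = 3.331 mol
  H: 6.7/1.008 = 6.647 mol
  O: 53.3/16.0 = 3.331 mol
Divide by smallest (3.331):
  C: 3.331/3.331 = 1.0
  H: 6.647/3.331 = 2.0
  O: 3.331/3.331 = 1.0
Empirical formula: CH2O

CH2O


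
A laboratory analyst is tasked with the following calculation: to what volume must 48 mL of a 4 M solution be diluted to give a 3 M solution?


C1V1 = C2V2
4 × 48 = 3 × V2
V2 = 192/3 = 64.0 mL

64.0 mL


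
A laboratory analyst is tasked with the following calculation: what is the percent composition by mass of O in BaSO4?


M(BaSO4) = 1×137.33 + 1×32.07 + 4×16.0 = 233.40 g/mol
Mass of O = 4 × 16.0 = 64.00 g/mol
% O = 64.00/233.40 × 100 = 27.42%

27.42%


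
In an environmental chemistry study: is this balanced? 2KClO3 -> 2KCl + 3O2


Equation: 2KClO3 -> 2KCl + 3O2
Check atoms: Cl: 2=2, K: 2=2, O: 6=6
Balanced

Yes, balanced


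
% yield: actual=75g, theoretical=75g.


% yield = actual/theoretical × 100
= 75/75 × 100
= 100.0%

100.0%


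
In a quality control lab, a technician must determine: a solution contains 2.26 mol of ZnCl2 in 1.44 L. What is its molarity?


M = n/V = 2.26/1.44 = 1.569 mol/L

1.569 M


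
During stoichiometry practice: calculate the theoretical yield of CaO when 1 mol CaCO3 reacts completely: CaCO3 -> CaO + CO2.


Mole ratio CaO:CaCO3 = 1:1
n(CaO) = 1 × 1/1 = 1.000 mol
mass = 1.000 × 56.08 = 56.08 g

56.08 g


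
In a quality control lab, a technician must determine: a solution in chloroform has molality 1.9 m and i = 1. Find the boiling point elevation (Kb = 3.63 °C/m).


ΔTb = Kb × m × i
= 3.63 × 1.9 × 1
= 6.897 °C

6.897 °C


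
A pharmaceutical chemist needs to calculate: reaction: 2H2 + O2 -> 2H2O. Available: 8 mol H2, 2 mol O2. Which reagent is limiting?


Mole ratio available / coefficient:
  H2: 8/2 = 4.000
  O2: 2/1 = 2.000
Smaller ratio is limiting.

O2


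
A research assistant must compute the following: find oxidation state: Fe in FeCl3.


x + 3(-1) = 0, so x = +3
Oxidation number: +3

+3


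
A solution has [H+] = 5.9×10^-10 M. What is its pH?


pH = -log10([H+]) = -log10(5.9×10^-10)
= 10 - log10(5.9)
= 10 - 0.77
= 9.23

9.23


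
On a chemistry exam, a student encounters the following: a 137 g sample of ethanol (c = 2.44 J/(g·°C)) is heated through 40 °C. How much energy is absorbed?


q = mcΔT = 137 × 2.44 × 40
= 13371.20 J

13371.20 J


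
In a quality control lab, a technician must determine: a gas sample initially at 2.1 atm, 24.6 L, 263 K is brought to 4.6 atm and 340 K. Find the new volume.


P1V1/T1 = P2V2/T2
V2 = P1V1T2/(T1P2)
= 2.1×24.6×340/(263×4.6)
= 14.518 L

14.518 L


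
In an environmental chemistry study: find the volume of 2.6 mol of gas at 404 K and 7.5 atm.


PV = nRT  (R = 0.08206 L·atm/(mol·K))
V = nRT/P = 2.6×0.08206×404/7.5
= 11.493 L

11.493 L


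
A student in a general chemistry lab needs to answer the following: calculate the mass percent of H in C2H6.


M(C2H6) = 2×12.01 + 6×1.008 = 30.068 g/mol
Mass of H = 6 × 1.008 = 6.048 g/mol
% H = 6.048/30.068 × 100 = 20.11%

20.11%


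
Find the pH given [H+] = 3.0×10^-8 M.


pH = -log10([H+]) = -log10(3.0×10^-8)
= 8 - log10(3.0)
= 8 - 0.48
= 7.52

7.52


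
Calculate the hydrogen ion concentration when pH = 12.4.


[H+] = 10^(-pH) = 10^(-12.4)
= 3.98×10^-13 M

3.98×10^-13 M


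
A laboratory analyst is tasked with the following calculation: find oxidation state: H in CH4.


H is +1 with nonmetals
Oxidation number: +1

+1


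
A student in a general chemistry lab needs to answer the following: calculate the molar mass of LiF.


M(LiF) = 1×6.94 + 1×19.0
= 6.94 + 19.0
= 25.94 g/mol

25.94 g/mol


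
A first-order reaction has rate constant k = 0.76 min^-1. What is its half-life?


t½ = ln2/k = 0.693147/(0.76 min^-1)
= 0.9120 min

0.9120 min


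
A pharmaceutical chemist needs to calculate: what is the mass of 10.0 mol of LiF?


M(LiF) = 25.94 g/mol
mass = n × M = 10.0 × 25.94 = 259.40 g

259.40 g


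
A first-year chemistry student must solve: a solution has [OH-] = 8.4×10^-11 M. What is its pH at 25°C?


pOH = -log10([OH-]) = -log10(8.4×10^-11)
= 11 - log10(8.4) = 10.08
pH = 14 - pOH = 14 - 10.08 = 3.92

3.92


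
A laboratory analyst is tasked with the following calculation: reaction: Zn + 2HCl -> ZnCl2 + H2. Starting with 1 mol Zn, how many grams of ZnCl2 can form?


Mole ratio ZnCl2:Zn = 1:1
n(ZnCl2) = 1 × 1/1 = 1.000 mol
mass = 1.000 × 136.28 = 136.28 g

136.28 g


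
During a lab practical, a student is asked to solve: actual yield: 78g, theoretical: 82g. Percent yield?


% yield = actual/theoretical × 100
= 78/82 × 100
= 95.12%

95.12%


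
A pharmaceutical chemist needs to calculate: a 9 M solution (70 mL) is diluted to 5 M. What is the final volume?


C1V1 = C2V2
9 × 70 = 5 × V2
V2 = 630/5 = 126.0 mL

126.0 mL


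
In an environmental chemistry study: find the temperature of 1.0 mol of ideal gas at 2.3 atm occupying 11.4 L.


PV = nRT  (R = 0.08206 L·atm/(mol·K))
T = PV/(nR) = 2.3×11.4/(1.0×0.08206)
= 26.22/0.082060
= 319.52 K

319.52 K


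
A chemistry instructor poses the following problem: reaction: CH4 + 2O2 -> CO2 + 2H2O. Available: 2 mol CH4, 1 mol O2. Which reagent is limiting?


Mole ratio available / coefficient:
  CH4: 2/1 = 2.000
  O2: 1/2 = 0.500
Smaller ratio is limiting.

O2


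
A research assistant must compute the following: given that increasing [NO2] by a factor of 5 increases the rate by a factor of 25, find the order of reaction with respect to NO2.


rate ∝ [NO2]^n
5^n = 25 → n = 2
Order in NO2: 2

2


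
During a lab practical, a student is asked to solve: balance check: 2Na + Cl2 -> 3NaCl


Equation: 2Na + Cl2 -> 3NaCl
Check atoms: Cl: 2≠3, Na: 2≠3
Not balanced

No, not balanced


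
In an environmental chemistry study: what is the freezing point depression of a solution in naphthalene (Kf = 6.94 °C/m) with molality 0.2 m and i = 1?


ΔTf = Kf × m × i
= 6.94 × 0.2 × 1
= 1.388 °C

1.388 °C


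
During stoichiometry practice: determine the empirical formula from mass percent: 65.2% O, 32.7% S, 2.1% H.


Assume 100 g sample. Moles of each element:
  O: 65.2/16.0 = 4.075 mol
  S: 32.7/32.07 = 1.02 mol
  H: 2.1/1.008 = 2.083 mol
Divide by smallest (1.02):
  O: 4.075/1.02 = 4.0
  S: 1.02/1.02 = 1.0
  H: 2.083/1.02 = 2.04
Empirical formula: H2SO4

H2SO4


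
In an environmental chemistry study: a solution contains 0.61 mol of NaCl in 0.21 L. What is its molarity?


M = n/V = 0.61/0.21 = 2.905 mol/L

2.905 M


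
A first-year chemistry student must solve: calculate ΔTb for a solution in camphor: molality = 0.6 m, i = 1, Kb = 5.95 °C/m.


ΔTb = Kb × m × i
= 5.95 × 0.6 × 1
= 3.57 °C

3.57 °C


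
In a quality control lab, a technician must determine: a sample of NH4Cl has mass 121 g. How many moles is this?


M(NH4Cl) = 53.49 g/mol
n = mass/M = 121/53.49 = 2.2621 mol

2.2621 mol


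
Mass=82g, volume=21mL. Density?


ρ = mass/volume
= 82/21
= 3.905 g/mL

3.905 g/mL


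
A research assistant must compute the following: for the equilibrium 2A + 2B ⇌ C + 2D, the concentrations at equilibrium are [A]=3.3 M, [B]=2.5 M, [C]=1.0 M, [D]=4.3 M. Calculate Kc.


Kc = [C][D]^2/([A]^2[B]^2)
= (1.0^1 × 4.3^2)/(3.3^2 × 2.5^2)
= 18.49/68.0625
= 0.2717

0.2717


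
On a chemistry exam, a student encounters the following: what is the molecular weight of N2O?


M(N2O) = 2×14.01 + 1×16.0
= 28.02 + 16.0
= 44.02 g/mol

44.02 g/mol


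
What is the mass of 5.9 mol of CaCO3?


M(CaCO3) = 100.09 g/mol
mass = n × M = 5.9 × 100.09 = 590.53 g

590.53 g


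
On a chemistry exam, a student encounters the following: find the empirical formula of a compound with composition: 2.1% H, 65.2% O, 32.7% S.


Assume 100 g sample. Moles of each element:
  H: 2.1/1.008 = 2.083 mol
  O: 65.2/16.0 = 4.075 mol
  S: 32.7/32.07 = 1.02 mol
Divide by smallest (1.02):
  H: 2.083/1.02 = 2.04
  O: 4.075/1.02 = 4.0
  S: 1.02/1.02 = 1.0
Empirical formula: H2SO4

H2SO4


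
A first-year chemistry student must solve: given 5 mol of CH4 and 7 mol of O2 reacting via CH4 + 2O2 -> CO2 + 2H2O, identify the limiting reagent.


Mole ratio available / coefficient:
  CH4: 5/1 = 5.000
  O2: 7/2 = 3.500
Smaller ratio is limiting.

O2


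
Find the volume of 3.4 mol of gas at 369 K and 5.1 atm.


PV = nRT  (R = 0.08206 L·atm/(mol·K))
V = nRT/P = 3.4×0.08206×369/5.1
= 20.187 L

20.187 L


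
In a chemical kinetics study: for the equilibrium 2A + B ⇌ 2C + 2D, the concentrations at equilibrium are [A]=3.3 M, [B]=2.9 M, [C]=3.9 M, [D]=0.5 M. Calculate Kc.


Kc = [C]^2[D]^2/([A]^2[B])
= (3.9^2 × 0.5^2)/(3.3^2 × 2.9^1)
= 3.8025/31.581
= 0.1204

0.1204


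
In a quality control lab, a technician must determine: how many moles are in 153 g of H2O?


M(H2O) = 18.02 g/mol
n = mass/M = 153/18.02 = 8.4906 mol

8.4906 mol


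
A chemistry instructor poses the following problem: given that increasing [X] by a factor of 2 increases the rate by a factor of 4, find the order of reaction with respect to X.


rate ∝ [X]^n
2^n = 4 → n = 2
Order in X: 2

2


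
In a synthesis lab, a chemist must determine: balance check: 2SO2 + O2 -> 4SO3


Equation: 2SO2 + O2 -> 4SO3
Check atoms: O: 6≠12, S: 2≠4
Not balanced

No, not balanced


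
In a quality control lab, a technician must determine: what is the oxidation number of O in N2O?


O is usually -2
Oxidation number: -2

-2


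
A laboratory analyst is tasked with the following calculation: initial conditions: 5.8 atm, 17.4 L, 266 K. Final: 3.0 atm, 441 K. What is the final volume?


P1V1/T1 = P2V2/T2
V2 = P1V1T2/(T1P2)
= 5.8×17.4×441/(266×3.0)
= 55.772 L

55.772 L


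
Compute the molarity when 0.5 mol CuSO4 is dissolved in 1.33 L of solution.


M = n/V = 0.5/1.33 = 0.376 mol/L

0.376 M


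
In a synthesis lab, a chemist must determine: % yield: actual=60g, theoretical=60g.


% yield = actual/theoretical × 100
= 60/60 × 100
= 100.0%

100.0%


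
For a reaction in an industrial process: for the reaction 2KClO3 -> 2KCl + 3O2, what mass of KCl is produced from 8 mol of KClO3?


Mole ratio KCl:KClO3 = 2:2
n(KCl) = 8 × 2/2 = 8.000 mol
mass = 8.000 × 74.55 = 596.4 g

596.4 g


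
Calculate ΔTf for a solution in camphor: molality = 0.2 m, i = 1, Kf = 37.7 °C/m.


ΔTf = Kf × m × i
= 37.7 × 0.2 × 1
= 7.54 °C

7.54 °C


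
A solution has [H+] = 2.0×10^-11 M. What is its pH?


pH = -log10([H+]) = -log10(2.0×10^-11)
= 11 - log10(2.0)
= 11 - 0.3
= 10.7

10.7


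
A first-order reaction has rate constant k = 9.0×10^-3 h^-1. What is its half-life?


t½ = ln2/k = 0.693147/(9.0×10^-3 h^-1)
= 77.02 h

77.02 h


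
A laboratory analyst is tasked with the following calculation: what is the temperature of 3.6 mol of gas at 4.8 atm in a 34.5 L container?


PV = nRT  (R = 0.08206 L·atm/(mol·K))
T = PV/(nR) = 4.8×34.5/(3.6×0.08206)
= 165.60/0.295416
= 560.57 K

560.57 K


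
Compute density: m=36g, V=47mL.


ρ = mass/volume
= 36/47
= 0.766 g/mL

0.766 g/mL


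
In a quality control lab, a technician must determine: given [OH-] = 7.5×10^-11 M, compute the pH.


pOH = -log10([OH-]) = -log10(7.5×10^-11)
= 11 - log10(7.5) = 10.12
pH = 14 - pOH = 14 - 10.12 = 3.88

3.88


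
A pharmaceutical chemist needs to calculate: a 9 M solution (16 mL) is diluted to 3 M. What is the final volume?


C1V1 = C2V2
9 × 16 = 3 × V2
V2 = 144/3 = 48.0 mL

48.0 mL


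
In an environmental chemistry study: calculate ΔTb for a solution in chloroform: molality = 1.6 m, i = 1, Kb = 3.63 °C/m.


ΔTb = Kb × m × i
= 3.63 × 1.6 × 1
= 5.808 °C

5.808 °C


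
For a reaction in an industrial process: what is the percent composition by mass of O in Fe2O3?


M(Fe2O3) = 2×55.85 + 3×16.0 = 159.70 g/mol
Mass of O = 3 × 16.0 = 48.00 g/mol
% O = 48.00/159.70 × 100 = 30.06%

30.06%


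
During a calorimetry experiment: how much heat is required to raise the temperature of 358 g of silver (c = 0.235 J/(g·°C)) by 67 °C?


q = mcΔT = 358 × 0.235 × 67
= 5636.71 J

5636.71 J


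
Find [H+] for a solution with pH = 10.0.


[H+] = 10^(-pH) = 10^(-10.0)
= 1.0×10^-10 M

1.0×10^-10 M


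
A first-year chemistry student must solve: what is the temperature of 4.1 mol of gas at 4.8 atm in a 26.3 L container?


PV = nRT  (R = 0.08206 L·atm/(mol·K))
T = PV/(nR) = 4.8×26.3/(4.1×0.08206)
= 126.24/0.336446
= 375.22 K

375.22 K


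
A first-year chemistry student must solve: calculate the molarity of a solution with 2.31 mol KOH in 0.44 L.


M = n/V = 2.31/0.44 = 5.250 mol/L

5.250 M


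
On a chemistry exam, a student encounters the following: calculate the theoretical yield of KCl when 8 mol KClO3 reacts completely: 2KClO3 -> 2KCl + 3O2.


Mole ratio KCl:KClO3 = 2:2
n(KCl) = 8 × 2/2 = 8.000 mol
mass = 8.000 × 74.55 = 596.4 g

596.4 g


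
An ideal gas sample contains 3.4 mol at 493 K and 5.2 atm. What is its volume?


PV = nRT  (R = 0.08206 L·atm/(mol·K))
V = nRT/P = 3.4×0.08206×493/5.2
= 26.452 L

26.452 L


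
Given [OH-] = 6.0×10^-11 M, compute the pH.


pOH = -log10([OH-]) = -log10(6.0×10^-11)
= 11 - log10(6.0) = 10.22
pH = 14 - pOH = 14 - 10.22 = 3.78

3.78


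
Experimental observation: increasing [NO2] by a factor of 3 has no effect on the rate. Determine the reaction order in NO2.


rate ∝ [NO2]^n
rate ∝ [NO2]^0
Order in NO2: 0

0


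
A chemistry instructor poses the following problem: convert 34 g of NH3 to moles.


M(NH3) = 17.03 g/mol
n = mass/M = 34/17.03 = 1.9965 mol

1.9965 mol


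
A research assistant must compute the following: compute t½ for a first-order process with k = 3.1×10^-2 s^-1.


t½ = ln2/k = 0.693147/(3.1×10^-2 s^-1)
= 22.36 s

22.36 s


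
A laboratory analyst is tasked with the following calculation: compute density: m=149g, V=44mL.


ρ = mass/volume
= 149/44
= 3.386 g/mL

3.386 g/mL


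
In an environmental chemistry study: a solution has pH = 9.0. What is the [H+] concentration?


[H+] = 10^(-pH) = 10^(-9.0)
= 1.0×10^-9 M

1.0×10^-9 M


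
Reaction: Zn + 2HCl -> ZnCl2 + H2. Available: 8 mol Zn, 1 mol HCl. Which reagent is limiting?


Mole ratio available / coefficient:
  Zn: 8/1 = 8.000
  HCl: 1/2 = 0.500
Smaller ratio is limiting.

HCl


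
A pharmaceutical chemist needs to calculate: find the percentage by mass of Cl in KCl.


M(KCl) = 1×39.1 + 1×35.45 = 74.55 g/mol
Mass of Cl = 1 × 35.45 = 35.45 g/mol
% Cl = 35.45/74.55 × 100 = 47.55%

47.55%


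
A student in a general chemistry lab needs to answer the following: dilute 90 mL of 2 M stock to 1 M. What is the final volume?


C1V1 = C2V2
2 × 90 = 1 × V2
V2 = 180/1 = 180.0 mL

180.0 mL


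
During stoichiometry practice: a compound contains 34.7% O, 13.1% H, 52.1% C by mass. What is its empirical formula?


Assume 100 g sample. Moles of each element:
  O: 34.7/16.0 = 2.169 mol
  H: 13.1/1.008 = 12.996 mol
  C: 52.1/12.01 = 4.338 mol
Divide by smallest (2.169):
  O: 2.169/2.169 = 1.0
  H: 12.996/2.169 = 5.99
  C: 4.338/2.169 = 2.0
Empirical formula: C2H6O

C2H6O


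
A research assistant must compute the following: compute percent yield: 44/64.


% yield = actual/theoretical × 100
= 44/64 × 100
= 68.75%

68.75%


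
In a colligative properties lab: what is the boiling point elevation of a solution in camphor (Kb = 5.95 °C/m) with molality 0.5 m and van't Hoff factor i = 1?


ΔTb = Kb × m × i
= 5.95 × 0.5 × 1
= 2.975 °C

2.975 °C


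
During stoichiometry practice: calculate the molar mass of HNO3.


M(HNO3) = 1×1.008 + 1×14.01 + 3×16.0
= 1.01 + 14.01 + 48.0
= 63.02 g/mol

63.02 g/mol


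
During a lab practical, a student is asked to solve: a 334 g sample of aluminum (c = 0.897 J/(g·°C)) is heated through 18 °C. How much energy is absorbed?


q = mcΔT = 334 × 0.897 × 18
= 5392.76 J

5392.76 J


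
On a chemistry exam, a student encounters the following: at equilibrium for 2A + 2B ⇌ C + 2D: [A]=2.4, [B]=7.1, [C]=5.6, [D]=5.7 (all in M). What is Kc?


Kc = [C][D]^2/([A]^2[B]^2)
= (5.6^1 × 5.7^2)/(2.4^2 × 7.1^2)
= 181.944/290.3616
= 0.6266

0.6266


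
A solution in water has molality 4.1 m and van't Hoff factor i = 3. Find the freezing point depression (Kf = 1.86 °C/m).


ΔTf = Kf × m × i
= 1.86 × 4.1 × 3
= 22.878 °C

22.878 °C


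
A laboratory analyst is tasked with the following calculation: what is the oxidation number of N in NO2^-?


x + 2(-2) = -1, so x = +3
Oxidation number: +3

+3


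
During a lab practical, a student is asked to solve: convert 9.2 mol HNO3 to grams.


M(HNO3) = 63.02 g/mol
mass = n × M = 9.2 × 63.02 = 579.78 g

579.78 g


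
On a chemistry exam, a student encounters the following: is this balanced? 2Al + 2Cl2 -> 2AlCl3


Equation: 2Al + 2Cl2 -> 2AlCl3
Check atoms: Al: 2=2, Cl: 4≠6
Not balanced

No, not balanced


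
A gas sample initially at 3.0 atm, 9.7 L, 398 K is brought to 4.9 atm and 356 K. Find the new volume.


P1V1/T1 = P2V2/T2
V2 = P1V1T2/(T1P2)
= 3.0×9.7×356/(398×4.9)
= 5.312 L

5.312 L


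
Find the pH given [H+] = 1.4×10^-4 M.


pH = -log10([H+]) = -log10(1.4×10^-4)
= 4 - log10(1.4)
= 4 - 0.15
= 3.85

3.85


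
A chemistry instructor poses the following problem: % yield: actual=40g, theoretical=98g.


% yield = actual/theoretical × 100
= 40/98 × 100
= 40.82%

40.82%


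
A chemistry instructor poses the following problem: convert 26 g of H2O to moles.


M(H2O) = 18.02 g/mol
n = mass/M = 26/18.02 = 1.4428 mol

1.4428 mol


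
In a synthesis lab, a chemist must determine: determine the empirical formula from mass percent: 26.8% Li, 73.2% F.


Assume 100 g sample. Moles of each element:
  Li: 26.8/6.94 = 3.862 mol
  F: 73.2/19.0 = 3.853 mol
Divide by smallest (3.853):
  Li: 3.862/3.853 = 1.0
  F: 3.853/3.853 = 1.0
Empirical formula: LiF

LiF


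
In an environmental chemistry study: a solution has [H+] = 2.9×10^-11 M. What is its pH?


pH = -log10([H+]) = -log10(2.9×10^-11)
= 11 - log10(2.9)
= 11 - 0.46
= 10.54

10.54


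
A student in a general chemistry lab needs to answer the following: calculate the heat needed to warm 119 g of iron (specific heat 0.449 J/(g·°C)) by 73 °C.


q = mcΔT = 119 × 0.449 × 73
= 3900.46 J

3900.46 J


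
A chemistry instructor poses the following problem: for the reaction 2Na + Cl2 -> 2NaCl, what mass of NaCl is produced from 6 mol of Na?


Mole ratio NaCl:Na = 2:2
n(NaCl) = 6 × 2/2 = 6.000 mol
mass = 6.000 × 58.44 = 350.64 g

350.64 g


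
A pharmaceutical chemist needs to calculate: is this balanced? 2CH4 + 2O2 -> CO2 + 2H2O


Equation: 2CH4 + 2O2 -> CO2 + 2H2O
Check atoms: C: 2≠1, H: 8≠4, O: 4=4
Not balanced

No, not balanced


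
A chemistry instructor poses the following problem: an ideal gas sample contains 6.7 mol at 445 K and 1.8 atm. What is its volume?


PV = nRT  (R = 0.08206 L·atm/(mol·K))
V = nRT/P = 6.7×0.08206×445/1.8
= 135.923 L

135.923 L


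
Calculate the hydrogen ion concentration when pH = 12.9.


[H+] = 10^(-pH) = 10^(-12.9)
= 1.26×10^-13 M

1.26×10^-13 M


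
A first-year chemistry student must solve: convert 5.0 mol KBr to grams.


M(KBr) = 119.0 g/mol
mass = n × M = 5.0 × 119.0 = 595.00 g

595.00 g


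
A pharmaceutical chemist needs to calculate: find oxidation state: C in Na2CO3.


2(+1) + x + 3(-2) = 0, so x = +4
Oxidation number: +4

+4


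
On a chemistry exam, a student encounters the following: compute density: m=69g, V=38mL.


ρ = mass/volume
= 69/38
= 1.816 g/mL

1.816 g/mL


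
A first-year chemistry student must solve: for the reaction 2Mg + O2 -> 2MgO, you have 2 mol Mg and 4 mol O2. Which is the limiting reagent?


Mole ratio available / coefficient:
  Mg: 2/2 = 1.000
  O2: 4/1 = 4.000
Smaller ratio is limiting.

Mg


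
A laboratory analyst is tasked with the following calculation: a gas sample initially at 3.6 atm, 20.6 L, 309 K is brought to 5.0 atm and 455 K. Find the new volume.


P1V1/T1 = P2V2/T2
V2 = P1V1T2/(T1P2)
= 3.6×20.6×455/(309×5.0)
= 21.84 L

21.84 L


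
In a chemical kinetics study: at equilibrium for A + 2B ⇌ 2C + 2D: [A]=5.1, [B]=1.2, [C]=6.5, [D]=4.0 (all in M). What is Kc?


Kc = [C]^2[D]^2/([A][B]^2)
= (6.5^2 × 4.0^2)/(5.1^1 × 1.2^2)
= 676/7.344
= 92.05

92.05


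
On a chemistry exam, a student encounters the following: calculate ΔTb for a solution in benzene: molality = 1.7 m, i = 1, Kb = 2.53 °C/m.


ΔTb = Kb × m × i
= 2.53 × 1.7 × 1
= 4.301 °C

4.301 °C


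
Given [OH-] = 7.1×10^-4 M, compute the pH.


pOH = -log10([OH-]) = -log10(7.1×10^-4)
= 4 - log10(7.1) = 3.15
pH = 14 - pOH = 14 - 3.15 = 10.85

10.85


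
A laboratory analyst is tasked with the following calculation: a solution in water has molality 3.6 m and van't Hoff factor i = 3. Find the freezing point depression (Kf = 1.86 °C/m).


ΔTf = Kf × m × i
= 1.86 × 3.6 × 3
= 20.088 °C

20.088 °C


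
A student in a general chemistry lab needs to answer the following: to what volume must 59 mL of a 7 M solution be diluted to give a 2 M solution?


C1V1 = C2V2
7 × 59 = 2 × V2
V2 = 413/2 = 206.5 mL

206.5 mL


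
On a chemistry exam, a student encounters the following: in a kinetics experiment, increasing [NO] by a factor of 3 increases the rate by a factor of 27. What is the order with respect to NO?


rate ∝ [NO]^n
3^n = 27 → n = 3
Order in NO: 3

3


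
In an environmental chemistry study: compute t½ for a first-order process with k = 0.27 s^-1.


t½ = ln2/k = 0.693147/(0.27 s^-1)
= 2.567 s

2.567 s


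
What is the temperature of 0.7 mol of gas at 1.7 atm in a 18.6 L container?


PV = nRT  (R = 0.08206 L·atm/(mol·K))
T = PV/(nR) = 1.7×18.6/(0.7×0.08206)
= 31.62/0.057442
= 550.47 K

550.47 K


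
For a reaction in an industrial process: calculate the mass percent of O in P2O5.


M(P2O5) = 2×30.97 + 5×16.0 = 141.94 g/mol
Mass of O = 5 × 16.0 = 80.00 g/mol
% O = 80.00/141.94 × 100 = 56.36%

56.36%


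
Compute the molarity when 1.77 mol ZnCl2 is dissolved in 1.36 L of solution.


M = n/V = 1.77/1.36 = 1.301 mol/L

1.301 M


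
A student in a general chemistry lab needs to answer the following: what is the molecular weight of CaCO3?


M(CaCO3) = 1×40.08 + 1×12.01 + 3×16.0
= 40.08 + 12.01 + 48.0
= 100.09 g/mol

100.09 g/mol


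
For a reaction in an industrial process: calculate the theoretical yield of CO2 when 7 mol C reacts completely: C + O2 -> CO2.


Mole ratio CO2:C = 1:1
n(CO2) = 7 × 1/1 = 7.000 mol
mass = 7.000 × 44.01 = 308.07 g

308.07 g


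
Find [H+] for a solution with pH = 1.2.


[H+] = 10^(-pH) = 10^(-1.2)
= 6.31×10^-2 M

6.31×10^-2 M


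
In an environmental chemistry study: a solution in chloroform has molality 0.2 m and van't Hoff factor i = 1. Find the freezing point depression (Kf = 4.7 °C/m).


ΔTf = Kf × m × i
= 4.7 × 0.2 × 1
= 0.94 °C

0.94 °C


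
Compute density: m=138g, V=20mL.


ρ = mass/volume
= 138/20
= 6.9 g/mL

6.9 g/mL


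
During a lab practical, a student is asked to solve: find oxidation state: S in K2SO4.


2(+1) + x + 4(-2) = 0, so x = +6
Oxidation number: +6

+6


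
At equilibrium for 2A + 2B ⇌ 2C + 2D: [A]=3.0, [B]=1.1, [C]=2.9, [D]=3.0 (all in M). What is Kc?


Kc = [C]^2[D]^2/([A]^2[B]^2)
= (2.9^2 × 3.0^2)/(3.0^2 × 1.1^2)
= 75.69/10.89
= 6.950

6.950


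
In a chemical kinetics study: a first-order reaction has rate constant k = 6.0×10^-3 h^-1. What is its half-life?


t½ = ln2/k = 0.693147/(6.0×10^-3 h^-1)
= 115.5 h

115.5 h


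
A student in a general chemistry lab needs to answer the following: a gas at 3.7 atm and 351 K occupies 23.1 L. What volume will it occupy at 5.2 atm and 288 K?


P1V1/T1 = P2V2/T2
V2 = P1V1T2/(T1P2)
= 3.7×23.1×288/(351×5.2)
= 13.486 L

13.486 L


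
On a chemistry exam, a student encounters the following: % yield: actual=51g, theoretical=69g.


% yield = actual/theoretical × 100
= 51/69 × 100
= 73.91%

73.91%


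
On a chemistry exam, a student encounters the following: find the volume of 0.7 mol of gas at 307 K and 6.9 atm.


PV = nRT  (R = 0.08206 L·atm/(mol·K))
V = nRT/P = 0.7×0.08206×307/6.9
= 2.556 L

2.556 L


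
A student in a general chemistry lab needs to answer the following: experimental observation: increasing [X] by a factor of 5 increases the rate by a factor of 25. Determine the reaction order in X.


rate ∝ [X]^n
5^n = 25 → n = 2
Order in X: 2

2


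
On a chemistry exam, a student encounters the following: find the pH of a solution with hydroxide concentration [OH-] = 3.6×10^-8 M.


pOH = -log10([OH-]) = -log10(3.6×10^-8)
= 8 - log10(3.6) = 7.44
pH = 14 - pOH = 14 - 7.44 = 6.56

6.56


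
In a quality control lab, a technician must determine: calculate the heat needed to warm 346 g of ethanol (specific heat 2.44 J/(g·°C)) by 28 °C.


q = mcΔT = 346 × 2.44 × 28
= 23638.72 J

23638.72 J


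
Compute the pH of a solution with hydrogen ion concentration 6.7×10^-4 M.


pH = -log10([H+]) = -log10(6.7×10^-4)
= 4 - log10(6.7)
= 4 - 0.83
= 3.17

3.17


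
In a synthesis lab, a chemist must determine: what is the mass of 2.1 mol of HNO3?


M(HNO3) = 63.02 g/mol
mass = n × M = 2.1 × 63.02 = 132.34 g

132.34 g


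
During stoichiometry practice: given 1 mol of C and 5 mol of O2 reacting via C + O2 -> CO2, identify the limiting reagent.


Mole ratio available / coefficient:
  C: 1/1 = 1.000
  O2: 5/1 = 5.000
Smaller ratio is limiting.

C


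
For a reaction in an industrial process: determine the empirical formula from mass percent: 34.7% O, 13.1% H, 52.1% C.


Assume 100 g sample. Moles of each element:
  O: 34.7/16.0 = 2.169 mol
  H: 13.1/1.008 = 12.996 mol
  C: 52.1/12.01 = 4.338 mol
Divide by smallest (2.169):
  O: 2.169/2.169 = 1.0
  H: 12.996/2.169 = 5.99
  C: 4.338/2.169 = 2.0
Empirical formula: C2H6O

C2H6O


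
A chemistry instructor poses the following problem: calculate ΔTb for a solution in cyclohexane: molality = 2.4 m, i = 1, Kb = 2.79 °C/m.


ΔTb = Kb × m × i
= 2.79 × 2.4 × 1
= 6.696 °C

6.696 °C


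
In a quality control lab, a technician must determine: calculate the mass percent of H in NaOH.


M(NaOH) = 1×22.99 + 1×16.0 + 1×1.008 = 39.998 g/mol
Mass of H = 1 × 1.008 = 1.008 g/mol
% H = 1.008/39.998 × 100 = 2.52%

2.52%


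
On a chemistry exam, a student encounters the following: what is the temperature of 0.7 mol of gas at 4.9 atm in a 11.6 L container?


PV = nRT  (R = 0.08206 L·atm/(mol·K))
T = PV/(nR) = 4.9×11.6/(0.7×0.08206)
= 56.84/0.057442
= 989.52 K

989.52 K


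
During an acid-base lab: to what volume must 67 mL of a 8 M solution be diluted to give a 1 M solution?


C1V1 = C2V2
8 × 67 = 1 × V2
V2 = 536/1 = 536.0 mL

536.0 mL


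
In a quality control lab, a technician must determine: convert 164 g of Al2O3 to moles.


M(Al2O3) = 101.96 g/mol
n = mass/M = 164/101.96 = 1.6085 mol

1.6085 mol


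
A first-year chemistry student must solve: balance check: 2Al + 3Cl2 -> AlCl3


Equation: 2Al + 3Cl2 -> AlCl3
Check atoms: Al: 2≠1, Cl: 6≠3
Not balanced

No, not balanced


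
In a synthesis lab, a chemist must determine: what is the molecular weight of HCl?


M(HCl) = 1×1.008 + 1×35.45
= 1.01 + 35.45
= 36.46 g/mol

36.46 g/mol


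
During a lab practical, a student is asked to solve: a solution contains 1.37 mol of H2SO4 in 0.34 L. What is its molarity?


M = n/V = 1.37/0.34 = 4.029 mol/L

4.029 M


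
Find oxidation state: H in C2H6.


H is +1 with nonmetals
Oxidation number: +1

+1


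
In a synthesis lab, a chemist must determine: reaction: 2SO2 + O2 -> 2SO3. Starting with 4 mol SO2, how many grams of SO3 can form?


Mole ratio SO3:SO2 = 2:2
n(SO3) = 4 × 2/2 = 4.000 mol
mass = 4.000 × 80.07 = 320.28 g

320.28 g


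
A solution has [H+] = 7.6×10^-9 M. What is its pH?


pH = -log10([H+]) = -log10(7.6×10^-9)
= 9 - log10(7.6)
= 9 - 0.88
= 8.12

8.12


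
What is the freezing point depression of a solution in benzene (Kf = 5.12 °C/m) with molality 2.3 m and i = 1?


ΔTf = Kf × m × i
= 5.12 × 2.3 × 1
= 11.776 °C

11.776 °C


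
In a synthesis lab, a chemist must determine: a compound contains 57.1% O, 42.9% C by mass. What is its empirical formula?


Assume 100 g sample. Moles of each element:
  O: 57.1/16.0 = 3.569 mol
  C: 42.9/12.01 = 3.572 mol
Divide by smallest (3.569):
  O: 3.569/3.569 = 1.0
  C: 3.572/3.569 = 1.0
Empirical formula: CO

CO


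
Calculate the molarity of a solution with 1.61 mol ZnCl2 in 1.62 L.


M = n/V = 1.61/1.62 = 0.994 mol/L

0.994 M


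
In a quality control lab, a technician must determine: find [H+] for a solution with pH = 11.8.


[H+] = 10^(-pH) = 10^(-11.8)
= 1.58×10^-12 M

1.58×10^-12 M


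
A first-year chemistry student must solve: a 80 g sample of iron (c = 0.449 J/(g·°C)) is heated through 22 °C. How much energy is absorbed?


q = mcΔT = 80 × 0.449 × 22
= 790.24 J

790.24 J


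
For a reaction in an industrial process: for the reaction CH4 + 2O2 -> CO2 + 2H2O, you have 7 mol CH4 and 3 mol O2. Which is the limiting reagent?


Mole ratio available / coefficient:
  CH4: 7/1 = 7.000
  O2: 3/2 = 1.500
Smaller ratio is limiting.

O2


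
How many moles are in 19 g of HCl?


M(HCl) = 36.46 g/mol
n = mass/M = 19/36.46 = 0.5211 mol

0.5211 mol


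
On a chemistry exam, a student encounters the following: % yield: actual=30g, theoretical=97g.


% yield = actual/theoretical × 100
= 30/97 × 100
= 30.93%

30.93%


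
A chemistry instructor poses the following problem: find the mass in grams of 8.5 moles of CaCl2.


M(CaCl2) = 110.98 g/mol
mass = n × M = 8.5 × 110.98 = 943.33 g

943.33 g


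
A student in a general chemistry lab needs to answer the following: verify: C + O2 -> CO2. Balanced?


Equation: C + O2 -> CO2
Check atoms: C: 1=1, O: 2=2
Balanced

Yes, balanced


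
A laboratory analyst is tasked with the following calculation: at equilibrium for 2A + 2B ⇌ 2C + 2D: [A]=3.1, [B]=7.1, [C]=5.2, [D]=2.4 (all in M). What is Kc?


Kc = [C]^2[D]^2/([A]^2[B]^2)
= (5.2^2 × 2.4^2)/(3.1^2 × 7.1^2)
= 155.7504/484.4401
= 0.3215

0.3215


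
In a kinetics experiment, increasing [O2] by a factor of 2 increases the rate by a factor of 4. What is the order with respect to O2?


rate ∝ [O2]^n
2^n = 4 → n = 2
Order in O2: 2

2


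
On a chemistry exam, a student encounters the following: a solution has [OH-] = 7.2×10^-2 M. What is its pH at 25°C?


pOH = -log10([OH-]) = -log10(7.2×10^-2)
= 2 - log10(7.2) = 1.14
pH = 14 - pOH = 14 - 1.14 = 12.86

12.86


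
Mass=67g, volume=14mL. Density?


ρ = mass/volume
= 67/14
= 4.786 g/mL

4.786 g/mL


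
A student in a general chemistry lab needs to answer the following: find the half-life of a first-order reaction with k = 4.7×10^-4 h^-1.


t½ = ln2/k = 0.693147/(4.7×10^-4 h^-1)
= 1475 h

1475 h


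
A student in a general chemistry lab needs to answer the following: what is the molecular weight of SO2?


M(SO2) = 1×32.07 + 2×16.0
= 32.07 + 32.0
= 64.07 g/mol

64.07 g/mol


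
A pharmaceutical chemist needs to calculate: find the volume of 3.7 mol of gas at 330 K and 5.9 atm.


PV = nRT  (R = 0.08206 L·atm/(mol·K))
V = nRT/P = 3.7×0.08206×330/5.9
= 16.982 L

16.982 L


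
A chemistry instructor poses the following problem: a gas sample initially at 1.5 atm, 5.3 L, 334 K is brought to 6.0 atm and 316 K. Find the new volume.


P1V1/T1 = P2V2/T2
V2 = P1V1T2/(T1P2)
= 1.5×5.3×316/(334×6.0)
= 1.254 L

1.254 L


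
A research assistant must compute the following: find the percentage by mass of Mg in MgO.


M(MgO) = 1×24.31 + 1×16.0 = 40.31 g/mol
Mass of Mg = 1 × 24.31 = 24.31 g/mol
% Mg = 24.31/40.31 × 100 = 60.31%

60.31%


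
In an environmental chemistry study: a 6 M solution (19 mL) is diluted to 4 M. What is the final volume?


C1V1 = C2V2
6 × 19 = 4 × V2
V2 = 114/4 = 28.5 mL

28.5 mL


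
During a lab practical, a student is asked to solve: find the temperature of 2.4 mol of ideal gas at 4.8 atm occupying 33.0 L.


PV = nRT  (R = 0.08206 L·atm/(mol·K))
T = PV/(nR) = 4.8×33.0/(2.4×0.08206)
= 158.40/0.196944
= 804.29 K

804.29 K


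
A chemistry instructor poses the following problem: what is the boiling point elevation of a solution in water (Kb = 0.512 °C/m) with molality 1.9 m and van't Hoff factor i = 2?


ΔTb = Kb × m × i
= 0.512 × 1.9 × 2
= 1.9456 °C

1.9456 °C


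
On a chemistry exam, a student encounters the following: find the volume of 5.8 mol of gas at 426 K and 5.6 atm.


PV = nRT  (R = 0.08206 L·atm/(mol·K))
V = nRT/P = 5.8×0.08206×426/5.6
= 36.206 L

36.206 L


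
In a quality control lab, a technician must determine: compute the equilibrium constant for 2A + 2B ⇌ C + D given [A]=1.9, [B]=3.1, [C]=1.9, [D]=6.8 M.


Kc = [C][D]/([A]^2[B]^2)
= (1.9^1 × 6.8^1)/(1.9^2 × 3.1^2)
= 12.92/34.6921
= 0.3724

0.3724


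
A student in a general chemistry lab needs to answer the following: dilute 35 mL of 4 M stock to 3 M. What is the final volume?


C1V1 = C2V2
4 × 35 = 3 × V2
V2 = 140/3 = 46.67 mL

46.67 mL


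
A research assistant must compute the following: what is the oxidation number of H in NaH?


H with a metal (hydride): -1
Oxidation number: -1

-1


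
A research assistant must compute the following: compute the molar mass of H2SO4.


M(H2SO4) = 2×1.008 + 1×32.07 + 4×16.0
= 2.02 + 32.07 + 64.0
= 98.09 g/mol

98.09 g/mol


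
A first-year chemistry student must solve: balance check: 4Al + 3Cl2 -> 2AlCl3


Equation: 4Al + 3Cl2 -> 2AlCl3
Check atoms: Al: 4≠2, Cl: 6=6
Not balanced

No, not balanced


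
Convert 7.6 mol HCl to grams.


M(HCl) = 36.46 g/mol
mass = n × M = 7.6 × 36.46 = 277.10 g

277.10 g


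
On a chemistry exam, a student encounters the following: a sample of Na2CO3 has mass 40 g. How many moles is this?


M(Na2CO3) = 105.99 g/mol
n = mass/M = 40/105.99 = 0.3774 mol

0.3774 mol


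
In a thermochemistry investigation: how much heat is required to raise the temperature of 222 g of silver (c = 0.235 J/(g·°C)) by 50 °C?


q = mcΔT = 222 × 0.235 × 50
= 2608.50 J

2608.50 J


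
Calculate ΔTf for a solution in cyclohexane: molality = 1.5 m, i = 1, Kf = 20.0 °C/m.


ΔTf = Kf × m × i
= 20.0 × 1.5 × 1
= 30.0 °C

30.0 °C


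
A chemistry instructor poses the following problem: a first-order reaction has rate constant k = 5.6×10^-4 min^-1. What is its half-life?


t½ = ln2/k = 0.693147/(5.6×10^-4 min^-1)
= 1238 min

1238 min


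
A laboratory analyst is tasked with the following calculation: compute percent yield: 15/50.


% yield = actual/theoretical × 100
= 15/50 × 100
= 30.0%

30.0%
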